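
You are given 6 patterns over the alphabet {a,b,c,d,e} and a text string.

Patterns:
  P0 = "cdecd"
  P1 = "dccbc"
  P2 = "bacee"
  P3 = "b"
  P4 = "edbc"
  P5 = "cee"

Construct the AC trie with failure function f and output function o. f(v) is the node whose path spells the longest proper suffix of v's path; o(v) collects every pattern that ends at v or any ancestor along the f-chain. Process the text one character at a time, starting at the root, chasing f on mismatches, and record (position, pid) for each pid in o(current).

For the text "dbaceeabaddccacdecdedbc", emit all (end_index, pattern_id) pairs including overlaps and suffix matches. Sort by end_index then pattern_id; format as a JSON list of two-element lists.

Build automaton:
Trie nodes:
  0='ε' goto b→11 c→1 d→6 e→16
  1='c' goto d→2 e→20
  2='cd' goto e→3
  3='cde' goto c→4
  4='cdec' goto d→5
  5='cdecd' goto ·  [P0 ends]
  6='d' goto c→7
  7='dc' goto c→8
  8='dcc' goto b→9
  9='dccb' goto c→10
  10='dccbc' goto ·  [P1 ends]
  11='b' goto a→12  [P3 ends]
  12='ba' goto c→13
  13='bac' goto e→14
  14='bace' goto e→15
  15='bacee' goto ·  [P2 ends]
  16='e' goto d→17
  17='ed' goto b→18
  18='edb' goto c→19
  19='edbc' goto ·  [P4 ends]
  20='ce' goto e→21
  21='cee' goto ·  [P5 ends]

BFS fail/out derivation:
  fail(1) 'c': from fail(0)=0 chase 'c': 0 ⇒ 0;  out=∅∪out(0)=∅
  fail(6) 'd': from fail(0)=0 chase 'd': 0 ⇒ 0;  out=∅∪out(0)=∅
  fail(11) 'b': from fail(0)=0 chase 'b': 0 ⇒ 0;  out={3}∪out(0)={3}
  fail(16) 'e': from fail(0)=0 chase 'e': 0 ⇒ 0;  out=∅∪out(0)=∅
  fail(2) 'cd': from fail(1)=0 chase 'd': 0 ⇒ 6;  out=∅∪out(6)=∅
  fail(7) 'dc': from fail(6)=0 chase 'c': 0 ⇒ 1;  out=∅∪out(1)=∅
  fail(12) 'ba': from fail(11)=0 chase 'a': 0 ⇒ 0;  out=∅∪out(0)=∅
  fail(17) 'ed': from fail(16)=0 chase 'd': 0 ⇒ 6;  out=∅∪out(6)=∅
  fail(20) 'ce': from fail(1)=0 chase 'e': 0 ⇒ 16;  out=∅∪out(16)=∅
  fail(3) 'cde': from fail(2)=6 chase 'e': 6→0 ⇒ 16;  out=∅∪out(16)=∅
  fail(8) 'dcc': from fail(7)=1 chase 'c': 1→0 ⇒ 1;  out=∅∪out(1)=∅
  fail(13) 'bac': from fail(12)=0 chase 'c': 0 ⇒ 1;  out=∅∪out(1)=∅
  fail(18) 'edb': from fail(17)=6 chase 'b': 6→0 ⇒ 11;  out=∅∪out(11)={3}
  fail(21) 'cee': from fail(20)=16 chase 'e': 16→0 ⇒ 16;  out={5}∪out(16)={5}
  fail(4) 'cdec': from fail(3)=16 chase 'c': 16→0 ⇒ 1;  out=∅∪out(1)=∅
  fail(9) 'dccb': from fail(8)=1 chase 'b': 1→0 ⇒ 11;  out=∅∪out(11)={3}
  fail(14) 'bace': from fail(13)=1 chase 'e': 1 ⇒ 20;  out=∅∪out(20)=∅
  fail(19) 'edbc': from fail(18)=11 chase 'c': 11→0 ⇒ 1;  out={4}∪out(1)={4}
  fail(5) 'cdecd': from fail(4)=1 chase 'd': 1 ⇒ 2;  out={0}∪out(2)={0}
  fail(10) 'dccbc': from fail(9)=11 chase 'c': 11→0 ⇒ 1;  out={1}∪out(1)={1}
  fail(15) 'bacee': from fail(14)=20 chase 'e': 20 ⇒ 21;  out={2}∪out(21)={2,5}

Scan:
[0] read 'd'  n0⇒n6
[1] read 'b'  n6⇒n11 ·f  → match P3@[1:1]
[2] read 'a'  n11⇒n12
[3] read 'c'  n12⇒n13
[4] read 'e'  n13⇒n14
[5] read 'e'  n14⇒n15  → match P2@[1:5],P5@[3:5]
[6] read 'a'  n15⇒n0 ·f
[7] read 'b'  n0⇒n11  → match P3@[7:7]
[8] read 'a'  n11⇒n12
[9] read 'd'  n12⇒n6 ·f
[10] read 'd'  n6⇒n6 ·f
[11] read 'c'  n6⇒n7
[12] read 'c'  n7⇒n8
[13] read 'a'  n8⇒n0 ·f
[14] read 'c'  n0⇒n1
[15] read 'd'  n1⇒n2
[16] read 'e'  n2⇒n3
[17] read 'c'  n3⇒n4
[18] read 'd'  n4⇒n5  → match P0@[14:18]
[19] read 'e'  n5⇒n3 ·f
[20] read 'd'  n3⇒n17 ·f
[21] read 'b'  n17⇒n18  → match P3@[21:21]
[22] read 'c'  n18⇒n19  → match P4@[19:22]

All matches (sorted): [[1,3],[5,2],[5,5],[7,3],[18,0],[21,3],[22,4]]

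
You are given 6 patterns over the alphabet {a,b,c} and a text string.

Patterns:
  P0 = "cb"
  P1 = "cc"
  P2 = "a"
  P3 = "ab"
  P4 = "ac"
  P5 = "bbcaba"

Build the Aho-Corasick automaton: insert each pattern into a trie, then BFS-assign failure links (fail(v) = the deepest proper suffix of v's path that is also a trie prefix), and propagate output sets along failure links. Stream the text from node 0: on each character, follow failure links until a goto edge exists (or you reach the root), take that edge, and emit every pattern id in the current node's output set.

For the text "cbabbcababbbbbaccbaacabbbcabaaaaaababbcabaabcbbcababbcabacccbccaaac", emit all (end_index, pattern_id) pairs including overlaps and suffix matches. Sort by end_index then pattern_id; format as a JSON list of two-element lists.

Build:
Trie (insert patterns):
  n0 'ε': a→4 b→7 c→1
  n1 'c': b→2 c→3
  n2 'cb': ·  ←P0
  n3 'cc': ·  ←P1
  n4 'a': b→5 c→6  ←P2
  n5 'ab': ·  ←P3
  n6 'ac': ·  ←P4
  n7 'b': b→8
  n8 'bb': c→9
  n9 'bbc': a→10
  n10 'bbca': b→11
  n11 'bbcab': a→12
  n12 'bbcaba': ·  ←P5

BFS fail/out derivation:
  n1('c'): parent n0 fail=0; on 'c' 0 → fail=0;  out ∅∪∅=∅
  n4('a'): parent n0 fail=0; on 'a' 0 → fail=0;  out {2}∪∅={2}
  n7('b'): parent n0 fail=0; on 'b' 0 → fail=0;  out ∅∪∅=∅
  n2('cb'): parent n1 fail=0; on 'b' 0 → fail=7;  out {0}∪∅={0}
  n3('cc'): parent n1 fail=0; on 'c' 0 → fail=1;  out {1}∪∅={1}
  n5('ab'): parent n4 fail=0; on 'b' 0 → fail=7;  out {3}∪∅={3}
  n6('ac'): parent n4 fail=0; on 'c' 0 → fail=1;  out {4}∪∅={4}
  n8('bb'): parent n7 fail=0; on 'b' 0 → fail=7;  out ∅∪∅=∅
  n9('bbc'): parent n8 fail=7; on 'c' 7→0 → fail=1;  out ∅∪∅=∅
  n10('bbca'): parent n9 fail=1; on 'a' 1→0 → fail=4;  out ∅∪{2}={2}
  n11('bbcab'): parent n10 fail=4; on 'b' 4 → fail=5;  out ∅∪{3}={3}
  n12('bbcaba'): parent n11 fail=5; on 'a' 5→7→0 → fail=4;  out {5}∪{2}={2,5}

Scan:
i=0 'c': node 0→1
i=1 'b': node 1→2  ** P0@[0:1]
i=2 'a': node 2→4 ·f  ** P2@[2:2]
i=3 'b': node 4→5  ** P3@[2:3]
i=4 'b': node 5→8 ·f
i=5 'c': node 8→9
i=6 'a': node 9→10  ** P2@[6:6]
i=7 'b': node 10→11  ** P3@[6:7]
i=8 'a': node 11→12  ** P2@[8:8],P5@[3:8]
i=9 'b': node 12→5 ·f  ** P3@[8:9]
i=10 'b': node 5→8 ·f
i=11 'b': node 8→8 ·f
i=12 'b': node 8→8 ·f
i=13 'b': node 8→8 ·f
i=14 'a': node 8→4 ·f  ** P2@[14:14]
i=15 'c': node 4→6  ** P4@[14:15]
i=16 'c': node 6→3 ·f  ** P1@[15:16]
i=17 'b': node 3→2 ·f  ** P0@[16:17]
i=18 'a': node 2→4 ·f  ** P2@[18:18]
i=19 'a': node 4→4 ·f  ** P2@[19:19]
i=20 'c': node 4→6  ** P4@[19:20]
i=21 'a': node 6→4 ·f  ** P2@[21:21]
i=22 'b': node 4→5  ** P3@[21:22]
i=23 'b': node 5→8 ·f
i=24 'b': node 8→8 ·f
i=25 'c': node 8→9
i=26 'a': node 9→10  ** P2@[26:26]
i=27 'b': node 10→11  ** P3@[26:27]
i=28 'a': node 11→12  ** P2@[28:28],P5@[23:28]
i=29 'a': node 12→4 ·f  ** P2@[29:29]
i=30 'a': node 4→4 ·f  ** P2@[30:30]
i=31 'a': node 4→4 ·f  ** P2@[31:31]
i=32 'a': node 4→4 ·f  ** P2@[32:32]
i=33 'a': node 4→4 ·f  ** P2@[33:33]
i=34 'b': node 4→5  ** P3@[33:34]
i=35 'a': node 5→4 ·f  ** P2@[35:35]
i=36 'b': node 4→5  ** P3@[35:36]
i=37 'b': node 5→8 ·f
i=38 'c': node 8→9
i=39 'a': node 9→10  ** P2@[39:39]
i=40 'b': node 10→11  ** P3@[39:40]
i=41 'a': node 11→12  ** P2@[41:41],P5@[36:41]
i=42 'a': node 12→4 ·f  ** P2@[42:42]
i=43 'b': node 4→5  ** P3@[42:43]
i=44 'c': node 5→1 ·f
i=45 'b': node 1→2  ** P0@[44:45]
i=46 'b': node 2→8 ·f
i=47 'c': node 8→9
i=48 'a': node 9→10  ** P2@[48:48]
i=49 'b': node 10→11  ** P3@[48:49]
i=50 'a': node 11→12  ** P2@[50:50],P5@[45:50]
i=51 'b': node 12→5 ·f  ** P3@[50:51]
i=52 'b': node 5→8 ·f
i=53 'c': node 8→9
i=54 'a': node 9→10  ** P2@[54:54]
i=55 'b': node 10→11  ** P3@[54:55]
i=56 'a': node 11→12  ** P2@[56:56],P5@[51:56]
i=57 'c': node 12→6 ·f  ** P4@[56:57]
i=58 'c': node 6→3 ·f  ** P1@[57:58]
i=59 'c': node 3→3 ·f  ** P1@[58:59]
i=60 'b': node 3→2 ·f  ** P0@[59:60]
i=61 'c': node 2→1 ·f
i=62 'c': node 1→3  ** P1@[61:62]
i=63 'a': node 3→4 ·f  ** P2@[63:63]
i=64 'a': node 4→4 ·f  ** P2@[64:64]
i=65 'a': node 4→4 ·f  ** P2@[65:65]
i=66 'c': node 4→6  ** P4@[65:66]

Matches: [[1,0],[2,2],[3,3],[6,2],[7,3],[8,2],[8,5],[9,3],[14,2],[15,4],[16,1],[17,0],[18,2],[19,2],[20,4],[21,2],[22,3],[26,2],[27,3],[28,2],[28,5],[29,2],[30,2],[31,2],[32,2],[33,2],[34,3],[35,2],[36,3],[39,2],[40,3],[41,2],[41,5],[42,2],[43,3],[45,0],[48,2],[49,3],[50,2],[50,5],[51,3],[54,2],[55,3],[56,2],[56,5],[57,4],[58,1],[59,1],[60,0],[62,1],[63,2],[64,2],[65,2],[66,4]]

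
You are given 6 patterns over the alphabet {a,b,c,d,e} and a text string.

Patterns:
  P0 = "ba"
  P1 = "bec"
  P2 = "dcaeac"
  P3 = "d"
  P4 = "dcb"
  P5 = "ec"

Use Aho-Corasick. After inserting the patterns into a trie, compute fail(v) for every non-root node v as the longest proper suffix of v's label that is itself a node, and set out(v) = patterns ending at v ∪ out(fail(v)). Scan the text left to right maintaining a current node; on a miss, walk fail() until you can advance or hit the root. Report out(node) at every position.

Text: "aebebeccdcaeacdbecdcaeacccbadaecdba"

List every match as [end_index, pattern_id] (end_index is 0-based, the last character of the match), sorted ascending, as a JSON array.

Build:
Trie (insert patterns):
  0='ε' goto b→1 d→5 e→12
  1='b' goto a→2 e→3
  2='ba' goto ·  ←P0
  3='be' goto c→4
  4='bec' goto ·  ←P1
  5='d' goto c→6  ←P3
  6='dc' goto a→7 b→11
  7='dca' goto e→8
  8='dcae' goto a→9
  9='dcaea' goto c→10
  10='dcaeac' goto ·  ←P2
  11='dcb' goto ·  ←P4
  12='e' goto c→13
  13='ec' goto ·  ←P5

BFS fail/out derivation:
  fail(1) 'b': from fail(0)=0 chase 'b': 0 ⇒ 0;  out=∅∪out(0)=∅
  fail(5) 'd': from fail(0)=0 chase 'd': 0 ⇒ 0;  out={3}∪out(0)={3}
  fail(12) 'e': from fail(0)=0 chase 'e': 0 ⇒ 0;  out=∅∪out(0)=∅
  fail(2) 'ba': from fail(1)=0 chase 'a': 0 ⇒ 0;  out={0}∪out(0)={0}
  fail(3) 'be': from fail(1)=0 chase 'e': 0 ⇒ 12;  out=∅∪out(12)=∅
  fail(6) 'dc': from fail(5)=0 chase 'c': 0 ⇒ 0;  out=∅∪out(0)=∅
  fail(13) 'ec': from fail(12)=0 chase 'c': 0 ⇒ 0;  out={5}∪out(0)={5}
  fail(4) 'bec': from fail(3)=12 chase 'c': 12 ⇒ 13;  out={1}∪out(13)={1,5}
  fail(7) 'dca': from fail(6)=0 chase 'a': 0 ⇒ 0;  out=∅∪out(0)=∅
  fail(11) 'dcb': from fail(6)=0 chase 'b': 0 ⇒ 1;  out={4}∪out(1)={4}
  fail(8) 'dcae': from fail(7)=0 chase 'e': 0 ⇒ 12;  out=∅∪out(12)=∅
  fail(9) 'dcaea': from fail(8)=12 chase 'a': 12→0 ⇒ 0;  out=∅∪out(0)=∅
  fail(10) 'dcaeac': from fail(9)=0 chase 'c': 0 ⇒ 0;  out={2}∪out(0)={2}

Run:
i=0 'a': node 0→0
i=1 'e': node 0→12
i=2 'b': node 12→1 ·f
i=3 'e': node 1→3
i=4 'b': node 3→1 ·f
i=5 'e': node 1→3
i=6 'c': node 3→4  emit P1@[4:6],P5@[5:6]
i=7 'c': node 4→0 ·f
i=8 'd': node 0→5  emit P3@[8:8]
i=9 'c': node 5→6
i=10 'a': node 6→7
i=11 'e': node 7→8
i=12 'a': node 8→9
i=13 'c': node 9→10  emit P2@[8:13]
i=14 'd': node 10→5 ·f  emit P3@[14:14]
i=15 'b': node 5→1 ·f
i=16 'e': node 1→3
i=17 'c': node 3→4  emit P1@[15:17],P5@[16:17]
i=18 'd': node 4→5 ·f  emit P3@[18:18]
i=19 'c': node 5→6
i=20 'a': node 6→7
i=21 'e': node 7→8
i=22 'a': node 8→9
i=23 'c': node 9→10  emit P2@[18:23]
i=24 'c': node 10→0 ·f
i=25 'c': node 0→0
i=26 'b': node 0→1
i=27 'a': node 1→2  emit P0@[26:27]
i=28 'd': node 2→5 ·f  emit P3@[28:28]
i=29 'a': node 5→0 ·f
i=30 'e': node 0→12
i=31 'c': node 12→13  emit P5@[30:31]
i=32 'd': node 13→5 ·f  emit P3@[32:32]
i=33 'b': node 5→1 ·f
i=34 'a': node 1→2  emit P0@[33:34]

Matches: [[6,1],[6,5],[8,3],[13,2],[14,3],[17,1],[17,5],[18,3],[23,2],[27,0],[28,3],[31,5],[32,3],[34,0]]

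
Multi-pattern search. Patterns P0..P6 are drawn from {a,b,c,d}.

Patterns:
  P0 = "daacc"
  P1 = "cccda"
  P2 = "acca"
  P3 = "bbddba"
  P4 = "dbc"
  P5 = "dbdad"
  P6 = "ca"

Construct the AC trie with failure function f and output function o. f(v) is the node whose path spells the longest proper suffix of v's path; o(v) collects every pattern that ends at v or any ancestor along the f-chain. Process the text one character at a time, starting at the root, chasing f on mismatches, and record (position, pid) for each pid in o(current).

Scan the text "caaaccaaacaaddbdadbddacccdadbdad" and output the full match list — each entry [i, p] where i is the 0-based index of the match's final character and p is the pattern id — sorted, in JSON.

Build:
Trie nodes:
  0='ε' goto a→11 b→15 c→6 d→1
  1='d' goto a→2 b→21
  2='da' goto a→3
  3='daa' goto c→4
  4='daac' goto c→5
  5='daacc' goto ·  [P0 ends]
  6='c' goto a→26 c→7
  7='cc' goto c→8
  8='ccc' goto d→9
  9='cccd' goto a→10
  10='cccda' goto ·  [P1 ends]
  11='a' goto c→12
  12='ac' goto c→13
  13='acc' goto a→14
  14='acca' goto ·  [P2 ends]
  15='b' goto b→16
  16='bb' goto d→17
  17='bbd' goto d→18
  18='bbdd' goto b→19
  19='bbddb' goto a→20
  20='bbddba' goto ·  [P3 ends]
  21='db' goto c→22 d→23
  22='dbc' goto ·  [P4 ends]
  23='dbd' goto a→24
  24='dbda' goto d→25
  25='dbdad' goto ·  [P5 ends]
  26='ca' goto ·  [P6 ends]

Failure links (BFS by depth):
  fail(1) 'd': from fail(0)=0 chase 'd': 0 ⇒ 0;  out=∅∪out(0)=∅
  fail(6) 'c': from fail(0)=0 chase 'c': 0 ⇒ 0;  out=∅∪out(0)=∅
  fail(11) 'a': from fail(0)=0 chase 'a': 0 ⇒ 0;  out=∅∪out(0)=∅
  fail(15) 'b': from fail(0)=0 chase 'b': 0 ⇒ 0;  out=∅∪out(0)=∅
  fail(2) 'da': from fail(1)=0 chase 'a': 0 ⇒ 11;  out=∅∪out(11)=∅
  fail(7) 'cc': from fail(6)=0 chase 'c': 0 ⇒ 6;  out=∅∪out(6)=∅
  fail(12) 'ac': from fail(11)=0 chase 'c': 0 ⇒ 6;  out=∅∪out(6)=∅
  fail(16) 'bb': from fail(15)=0 chase 'b': 0 ⇒ 15;  out=∅∪out(15)=∅
  fail(21) 'db': from fail(1)=0 chase 'b': 0 ⇒ 15;  out=∅∪out(15)=∅
  fail(26) 'ca': from fail(6)=0 chase 'a': 0 ⇒ 11;  out={6}∪out(11)={6}
  fail(3) 'daa': from fail(2)=11 chase 'a': 11→0 ⇒ 11;  out=∅∪out(11)=∅
  fail(8) 'ccc': from fail(7)=6 chase 'c': 6 ⇒ 7;  out=∅∪out(7)=∅
  fail(13) 'acc': from fail(12)=6 chase 'c': 6 ⇒ 7;  out=∅∪out(7)=∅
  fail(17) 'bbd': from fail(16)=15 chase 'd': 15→0 ⇒ 1;  out=∅∪out(1)=∅
  fail(22) 'dbc': from fail(21)=15 chase 'c': 15→0 ⇒ 6;  out={4}∪out(6)={4}
  fail(23) 'dbd': from fail(21)=15 chase 'd': 15→0 ⇒ 1;  out=∅∪out(1)=∅
  fail(4) 'daac': from fail(3)=11 chase 'c': 11 ⇒ 12;  out=∅∪out(12)=∅
  fail(9) 'cccd': from fail(8)=7 chase 'd': 7→6→0 ⇒ 1;  out=∅∪out(1)=∅
  fail(14) 'acca': from fail(13)=7 chase 'a': 7→6 ⇒ 26;  out={2}∪out(26)={2,6}
  fail(18) 'bbdd': from fail(17)=1 chase 'd': 1→0 ⇒ 1;  out=∅∪out(1)=∅
  fail(24) 'dbda': from fail(23)=1 chase 'a': 1 ⇒ 2;  out=∅∪out(2)=∅
  fail(5) 'daacc': from fail(4)=12 chase 'c': 12 ⇒ 13;  out={0}∪out(13)={0}
  fail(10) 'cccda': from fail(9)=1 chase 'a': 1 ⇒ 2;  out={1}∪out(2)={1}
  fail(19) 'bbddb': from fail(18)=1 chase 'b': 1 ⇒ 21;  out=∅∪out(21)=∅
  fail(25) 'dbdad': from fail(24)=2 chase 'd': 2→11→0 ⇒ 1;  out={5}∪out(1)={5}
  fail(20) 'bbddba': from fail(19)=21 chase 'a': 21→15→0 ⇒ 11;  out={3}∪out(11)={3}

Scan:
i=0 'c': node 0→6
i=1 'a': node 6→26  ** P6@[0:1]
i=2 'a': node 26→11 (fail-walked)
i=3 'a': node 11→11 (fail-walked)
i=4 'c': node 11→12
i=5 'c': node 12→13
i=6 'a': node 13→14  ** P2@[3:6],P6@[5:6]
i=7 'a': node 14→11 (fail-walked)
i=8 'a': node 11→11 (fail-walked)
i=9 'c': node 11→12
i=10 'a': node 12→26 (fail-walked)  ** P6@[9:10]
i=11 'a': node 26→11 (fail-walked)
i=12 'd': node 11→1 (fail-walked)
i=13 'd': node 1→1 (fail-walked)
i=14 'b': node 1→21
i=15 'd': node 21→23
i=16 'a': node 23→24
i=17 'd': node 24→25  ** P5@[13:17]
i=18 'b': node 25→21 (fail-walked)
i=19 'd': node 21→23
i=20 'd': node 23→1 (fail-walked)
i=21 'a': node 1→2
i=22 'c': node 2→12 (fail-walked)
i=23 'c': node 12→13
i=24 'c': node 13→8 (fail-walked)
i=25 'd': node 8→9
i=26 'a': node 9→10  ** P1@[22:26]
i=27 'd': node 10→1 (fail-walked)
i=28 'b': node 1→21
i=29 'd': node 21→23
i=30 'a': node 23→24
i=31 'd': node 24→25  ** P5@[27:31]

Matches: [[1,6],[6,2],[6,6],[10,6],[17,5],[26,1],[31,5]]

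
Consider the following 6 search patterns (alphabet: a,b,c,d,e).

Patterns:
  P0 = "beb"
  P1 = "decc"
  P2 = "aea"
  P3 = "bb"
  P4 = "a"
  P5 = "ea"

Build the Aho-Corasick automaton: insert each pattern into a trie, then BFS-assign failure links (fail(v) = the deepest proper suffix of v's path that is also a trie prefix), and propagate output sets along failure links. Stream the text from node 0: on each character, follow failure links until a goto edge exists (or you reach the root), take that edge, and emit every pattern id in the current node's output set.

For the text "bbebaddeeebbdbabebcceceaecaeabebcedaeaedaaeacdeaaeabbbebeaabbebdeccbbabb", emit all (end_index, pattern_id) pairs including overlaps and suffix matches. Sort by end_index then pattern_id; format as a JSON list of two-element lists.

Build:
Trie (insert patterns):
  n0 'ε': a→8 b→1 d→4 e→12
  n1 'b': b→11 e→2
  n2 'be': b→3
  n3 'beb': ·  ←P0
  n4 'd': e→5
  n5 'de': c→6
  n6 'dec': c→7
  n7 'decc': ·  ←P1
  n8 'a': e→9  ←P4
  n9 'ae': a→10
  n10 'aea': ·  ←P2
  n11 'bb': ·  ←P3
  n12 'e': a→13
  n13 'ea': ·  ←P5

BFS fail/out derivation:
  n1('b'): parent n0 fail=0; on 'b' 0 → fail=0;  out ∅∪∅=∅
  n4('d'): parent n0 fail=0; on 'd' 0 → fail=0;  out ∅∪∅=∅
  n8('a'): parent n0 fail=0; on 'a' 0 → fail=0;  out {4}∪∅={4}
  n12('e'): parent n0 fail=0; on 'e' 0 → fail=0;  out ∅∪∅=∅
  n2('be'): parent n1 fail=0; on 'e' 0 → fail=12;  out ∅∪∅=∅
  n5('de'): parent n4 fail=0; on 'e' 0 → fail=12;  out ∅∪∅=∅
  n9('ae'): parent n8 fail=0; on 'e' 0 → fail=12;  out ∅∪∅=∅
  n11('bb'): parent n1 fail=0; on 'b' 0 → fail=1;  out {3}∪∅={3}
  n13('ea'): parent n12 fail=0; on 'a' 0 → fail=8;  out {5}∪{4}={4,5}
  n3('beb'): parent n2 fail=12; on 'b' 12→0 → fail=1;  out {0}∪∅={0}
  n6('dec'): parent n5 fail=12; on 'c' 12→0 → fail=0;  out ∅∪∅=∅
  n10('aea'): parent n9 fail=12; on 'a' 12 → fail=13;  out {2}∪{4,5}={2,4,5}
  n7('decc'): parent n6 fail=0; on 'c' 0 → fail=0;  out {1}∪∅={1}

Text stream:
[0] read 'b'  n0⇒n1
[1] read 'b'  n1⇒n11  ** P3@[0:1]
[2] read 'e'  n11⇒n2 (fail-walked)
[3] read 'b'  n2⇒n3  ** P0@[1:3]
[4] read 'a'  n3⇒n8 (fail-walked)  ** P4@[4:4]
[5] read 'd'  n8⇒n4 (fail-walked)
[6] read 'd'  n4⇒n4 (fail-walked)
[7] read 'e'  n4⇒n5
[8] read 'e'  n5⇒n12 (fail-walked)
[9] read 'e'  n12⇒n12 (fail-walked)
[10] read 'b'  n12⇒n1 (fail-walked)
[11] read 'b'  n1⇒n11  ** P3@[10:11]
[12] read 'd'  n11⇒n4 (fail-walked)
[13] read 'b'  n4⇒n1 (fail-walked)
[14] read 'a'  n1⇒n8 (fail-walked)  ** P4@[14:14]
[15] read 'b'  n8⇒n1 (fail-walked)
[16] read 'e'  n1⇒n2
[17] read 'b'  n2⇒n3  ** P0@[15:17]
[18] read 'c'  n3⇒n0 (fail-walked)
[19] read 'c'  n0⇒n0
[20] read 'e'  n0⇒n12
[21] read 'c'  n12⇒n0 (fail-walked)
[22] read 'e'  n0⇒n12
[23] read 'a'  n12⇒n13  ** P4@[23:23],P5@[22:23]
[24] read 'e'  n13⇒n9 (fail-walked)
[25] read 'c'  n9⇒n0 (fail-walked)
[26] read 'a'  n0⇒n8  ** P4@[26:26]
[27] read 'e'  n8⇒n9
[28] read 'a'  n9⇒n10  ** P2@[26:28],P4@[28:28],P5@[27:28]
[29] read 'b'  n10⇒n1 (fail-walked)
[30] read 'e'  n1⇒n2
[31] read 'b'  n2⇒n3  ** P0@[29:31]
[32] read 'c'  n3⇒n0 (fail-walked)
[33] read 'e'  n0⇒n12
[34] read 'd'  n12⇒n4 (fail-walked)
[35] read 'a'  n4⇒n8 (fail-walked)  ** P4@[35:35]
[36] read 'e'  n8⇒n9
[37] read 'a'  n9⇒n10  ** P2@[35:37],P4@[37:37],P5@[36:37]
[38] read 'e'  n10⇒n9 (fail-walked)
[39] read 'd'  n9⇒n4 (fail-walked)
[40] read 'a'  n4⇒n8 (fail-walked)  ** P4@[40:40]
[41] read 'a'  n8⇒n8 (fail-walked)  ** P4@[41:41]
[42] read 'e'  n8⇒n9
[43] read 'a'  n9⇒n10  ** P2@[41:43],P4@[43:43],P5@[42:43]
[44] read 'c'  n10⇒n0 (fail-walked)
[45] read 'd'  n0⇒n4
[46] read 'e'  n4⇒n5
[47] read 'a'  n5⇒n13 (fail-walked)  ** P4@[47:47],P5@[46:47]
[48] read 'a'  n13⇒n8 (fail-walked)  ** P4@[48:48]
[49] read 'e'  n8⇒n9
[50] read 'a'  n9⇒n10  ** P2@[48:50],P4@[50:50],P5@[49:50]
[51] read 'b'  n10⇒n1 (fail-walked)
[52] read 'b'  n1⇒n11  ** P3@[51:52]
[53] read 'b'  n11⇒n11 (fail-walked)  ** P3@[52:53]
[54] read 'e'  n11⇒n2 (fail-walked)
[55] read 'b'  n2⇒n3  ** P0@[53:55]
[56] read 'e'  n3⇒n2 (fail-walked)
[57] read 'a'  n2⇒n13 (fail-walked)  ** P4@[57:57],P5@[56:57]
[58] read 'a'  n13⇒n8 (fail-walked)  ** P4@[58:58]
[59] read 'b'  n8⇒n1 (fail-walked)
[60] read 'b'  n1⇒n11  ** P3@[59:60]
[61] read 'e'  n11⇒n2 (fail-walked)
[62] read 'b'  n2⇒n3  ** P0@[60:62]
[63] read 'd'  n3⇒n4 (fail-walked)
[64] read 'e'  n4⇒n5
[65] read 'c'  n5⇒n6
[66] read 'c'  n6⇒n7  ** P1@[63:66]
[67] read 'b'  n7⇒n1 (fail-walked)
[68] read 'b'  n1⇒n11  ** P3@[67:68]
[69] read 'a'  n11⇒n8 (fail-walked)  ** P4@[69:69]
[70] read 'b'  n8⇒n1 (fail-walked)
[71] read 'b'  n1⇒n11  ** P3@[70:71]

All matches (sorted): [[1,3],[3,0],[4,4],[11,3],[14,4],[17,0],[23,4],[23,5],[26,4],[28,2],[28,4],[28,5],[31,0],[35,4],[37,2],[37,4],[37,5],[40,4],[41,4],[43,2],[43,4],[43,5],[47,4],[47,5],[48,4],[50,2],[50,4],[50,5],[52,3],[53,3],[55,0],[57,4],[57,5],[58,4],[60,3],[62,0],[66,1],[68,3],[69,4],[71,3]]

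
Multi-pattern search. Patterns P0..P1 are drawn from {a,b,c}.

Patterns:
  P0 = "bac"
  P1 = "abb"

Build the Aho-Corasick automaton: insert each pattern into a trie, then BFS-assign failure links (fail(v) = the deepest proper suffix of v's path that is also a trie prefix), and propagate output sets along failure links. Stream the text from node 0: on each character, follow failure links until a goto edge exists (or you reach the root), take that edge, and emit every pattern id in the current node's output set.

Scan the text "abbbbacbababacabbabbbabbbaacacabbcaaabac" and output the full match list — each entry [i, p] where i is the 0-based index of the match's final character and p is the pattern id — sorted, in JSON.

Construct AC machine:
Trie nodes:
  n0 'ε': a→4 b→1
  n1 'b': a→2
  n2 'ba': c→3
  n3 'bac': ·  ←P0
  n4 'a': b→5
  n5 'ab': b→6
  n6 'abb': ·  ←P1

Failure links (BFS by depth):
  fail(1) 'b': from fail(0)=0 chase 'b': 0 ⇒ 0;  out=∅∪out(0)=∅
  fail(4) 'a': from fail(0)=0 chase 'a': 0 ⇒ 0;  out=∅∪out(0)=∅
  fail(2) 'ba': from fail(1)=0 chase 'a': 0 ⇒ 4;  out=∅∪out(4)=∅
  fail(5) 'ab': from fail(4)=0 chase 'b': 0 ⇒ 1;  out=∅∪out(1)=∅
  fail(3) 'bac': from fail(2)=4 chase 'c': 4→0 ⇒ 0;  out={0}∪out(0)={0}
  fail(6) 'abb': from fail(5)=1 chase 'b': 1→0 ⇒ 1;  out={1}∪out(1)={1}

Text stream:
i=0 'a': node 0→4
i=1 'b': node 4→5
i=2 'b': node 5→6  → match P1@[0:2]
i=3 'b': node 6→1 (via fail)
i=4 'b': node 1→1 (via fail)
i=5 'a': node 1→2
i=6 'c': node 2→3  → match P0@[4:6]
i=7 'b': node 3→1 (via fail)
i=8 'a': node 1→2
i=9 'b': node 2→5 (via fail)
i=10 'a': node 5→2 (via fail)
i=11 'b': node 2→5 (via fail)
i=12 'a': node 5→2 (via fail)
i=13 'c': node 2→3  → match P0@[11:13]
i=14 'a': node 3→4 (via fail)
i=15 'b': node 4→5
i=16 'b': node 5→6  → match P1@[14:16]
i=17 'a': node 6→2 (via fail)
i=18 'b': node 2→5 (via fail)
i=19 'b': node 5→6  → match P1@[17:19]
i=20 'b': node 6→1 (via fail)
i=21 'a': node 1→2
i=22 'b': node 2→5 (via fail)
i=23 'b': node 5→6  → match P1@[21:23]
i=24 'b': node 6→1 (via fail)
i=25 'a': node 1→2
i=26 'a': node 2→4 (via fail)
i=27 'c': node 4→0 (via fail)
i=28 'a': node 0→4
i=29 'c': node 4→0 (via fail)
i=30 'a': node 0→4
i=31 'b': node 4→5
i=32 'b': node 5→6  → match P1@[30:32]
i=33 'c': node 6→0 (via fail)
i=34 'a': node 0→4
i=35 'a': node 4→4 (via fail)
i=36 'a': node 4→4 (via fail)
i=37 'b': node 4→5
i=38 'a': node 5→2 (via fail)
i=39 'c': node 2→3  → match P0@[37:39]

Matches: [[2,1],[6,0],[13,0],[16,1],[19,1],[23,1],[32,1],[39,0]]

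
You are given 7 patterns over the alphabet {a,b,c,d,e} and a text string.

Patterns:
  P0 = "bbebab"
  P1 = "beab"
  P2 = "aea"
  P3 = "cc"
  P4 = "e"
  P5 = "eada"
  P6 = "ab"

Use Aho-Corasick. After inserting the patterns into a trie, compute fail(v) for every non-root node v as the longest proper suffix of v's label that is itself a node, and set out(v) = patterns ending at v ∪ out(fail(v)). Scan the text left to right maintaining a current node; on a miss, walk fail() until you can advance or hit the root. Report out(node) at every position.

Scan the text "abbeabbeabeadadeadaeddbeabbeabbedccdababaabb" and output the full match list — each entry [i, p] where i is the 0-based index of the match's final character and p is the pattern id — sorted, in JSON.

Build:
Trie nodes:
  n0 'ε': a→10 b→1 c→13 e→15
  n1 'b': b→2 e→7
  n2 'bb': e→3
  n3 'bbe': b→4
  n4 'bbeb': a→5
  n5 'bbeba': b→6
  n6 'bbebab': ·  ←P0
  n7 'be': a→8
  n8 'bea': b→9
  n9 'beab': ·  ←P1
  n10 'a': b→19 e→11
  n11 'ae': a→12
  n12 'aea': ·  ←P2
  n13 'c': c→14
  n14 'cc': ·  ←P3
  n15 'e': a→16  ←P4
  n16 'ea': d→17
  n17 'ead': a→18
  n18 'eada': ·  ←P5
  n19 'ab': ·  ←P6

BFS fail/out derivation:
  n1('b'): parent n0 fail=0; on 'b' 0 → fail=0;  out ∅∪∅=∅
  n10('a'): parent n0 fail=0; on 'a' 0 → fail=0;  out ∅∪∅=∅
  n13('c'): parent n0 fail=0; on 'c' 0 → fail=0;  out ∅∪∅=∅
  n15('e'): parent n0 fail=0; on 'e' 0 → fail=0;  out {4}∪∅={4}
  n2('bb'): parent n1 fail=0; on 'b' 0 → fail=1;  out ∅∪∅=∅
  n7('be'): parent n1 fail=0; on 'e' 0 → fail=15;  out ∅∪{4}={4}
  n11('ae'): parent n10 fail=0; on 'e' 0 → fail=15;  out ∅∪{4}={4}
  n14('cc'): parent n13 fail=0; on 'c' 0 → fail=13;  out {3}∪∅={3}
  n16('ea'): parent n15 fail=0; on 'a' 0 → fail=10;  out ∅∪∅=∅
  n19('ab'): parent n10 fail=0; on 'b' 0 → fail=1;  out {6}∪∅={6}
  n3('bbe'): parent n2 fail=1; on 'e' 1 → fail=7;  out ∅∪{4}={4}
  n8('bea'): parent n7 fail=15; on 'a' 15 → fail=16;  out ∅∪∅=∅
  n12('aea'): parent n11 fail=15; on 'a' 15 → fail=16;  out {2}∪∅={2}
  n17('ead'): parent n16 fail=10; on 'd' 10→0 → fail=0;  out ∅∪∅=∅
  n4('bbeb'): parent n3 fail=7; on 'b' 7→15→0 → fail=1;  out ∅∪∅=∅
  n9('beab'): parent n8 fail=16; on 'b' 16→10 → fail=19;  out {1}∪{6}={1,6}
  n18('eada'): parent n17 fail=0; on 'a' 0 → fail=10;  out {5}∪∅={5}
  n5('bbeba'): parent n4 fail=1; on 'a' 1→0 → fail=10;  out ∅∪∅=∅
  n6('bbebab'): parent n5 fail=10; on 'b' 10 → fail=19;  out {0}∪{6}={0,6}

Text stream:
[0] read 'a'  n0⇒n10
[1] read 'b'  n10⇒n19  → match P6@[0:1]
[2] read 'b'  n19⇒n2 (fail-walked)
[3] read 'e'  n2⇒n3  → match P4@[3:3]
[4] read 'a'  n3⇒n8 (fail-walked)
[5] read 'b'  n8⇒n9  → match P1@[2:5],P6@[4:5]
[6] read 'b'  n9⇒n2 (fail-walked)
[7] read 'e'  n2⇒n3  → match P4@[7:7]
[8] read 'a'  n3⇒n8 (fail-walked)
[9] read 'b'  n8⇒n9  → match P1@[6:9],P6@[8:9]
[10] read 'e'  n9⇒n7 (fail-walked)  → match P4@[10:10]
[11] read 'a'  n7⇒n8
[12] read 'd'  n8⇒n17 (fail-walked)
[13] read 'a'  n17⇒n18  → match P5@[10:13]
[14] read 'd'  n18⇒n0 (fail-walked)
[15] read 'e'  n0⇒n15  → match P4@[15:15]
[16] read 'a'  n15⇒n16
[17] read 'd'  n16⇒n17
[18] read 'a'  n17⇒n18  → match P5@[15:18]
[19] read 'e'  n18⇒n11 (fail-walked)  → match P4@[19:19]
[20] read 'd'  n11⇒n0 (fail-walked)
[21] read 'd'  n0⇒n0
[22] read 'b'  n0⇒n1
[23] read 'e'  n1⇒n7  → match P4@[23:23]
[24] read 'a'  n7⇒n8
[25] read 'b'  n8⇒n9  → match P1@[22:25],P6@[24:25]
[26] read 'b'  n9⇒n2 (fail-walked)
[27] read 'e'  n2⇒n3  → match P4@[27:27]
[28] read 'a'  n3⇒n8 (fail-walked)
[29] read 'b'  n8⇒n9  → match P1@[26:29],P6@[28:29]
[30] read 'b'  n9⇒n2 (fail-walked)
[31] read 'e'  n2⇒n3  → match P4@[31:31]
[32] read 'd'  n3⇒n0 (fail-walked)
[33] read 'c'  n0⇒n13
[34] read 'c'  n13⇒n14  → match P3@[33:34]
[35] read 'd'  n14⇒n0 (fail-walked)
[36] read 'a'  n0⇒n10
[37] read 'b'  n10⇒n19  → match P6@[36:37]
[38] read 'a'  n19⇒n10 (fail-walked)
[39] read 'b'  n10⇒n19  → match P6@[38:39]
[40] read 'a'  n19⇒n10 (fail-walked)
[41] read 'a'  n10⇒n10 (fail-walked)
[42] read 'b'  n10⇒n19  → match P6@[41:42]
[43] read 'b'  n19⇒n2 (fail-walked)

Matches: [[1,6],[3,4],[5,1],[5,6],[7,4],[9,1],[9,6],[10,4],[13,5],[15,4],[18,5],[19,4],[23,4],[25,1],[25,6],[27,4],[29,1],[29,6],[31,4],[34,3],[37,6],[39,6],[42,6]]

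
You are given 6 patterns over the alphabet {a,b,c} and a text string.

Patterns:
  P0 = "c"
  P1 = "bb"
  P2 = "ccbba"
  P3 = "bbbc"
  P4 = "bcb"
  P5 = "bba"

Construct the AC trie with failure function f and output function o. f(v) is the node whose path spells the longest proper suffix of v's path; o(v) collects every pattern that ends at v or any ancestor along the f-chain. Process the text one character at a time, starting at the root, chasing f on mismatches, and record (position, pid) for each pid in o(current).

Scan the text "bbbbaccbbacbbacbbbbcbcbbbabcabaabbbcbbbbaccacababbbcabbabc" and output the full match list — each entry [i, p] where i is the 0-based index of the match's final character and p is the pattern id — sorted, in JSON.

Build:
Trie nodes:
  0='ε' goto b→2 c→1
  1='c' goto c→4  ←P0
  2='b' goto b→3 c→10
  3='bb' goto a→12 b→8  ←P1
  4='cc' goto b→5
  5='ccb' goto b→6
  6='ccbb' goto a→7
  7='ccbba' goto ·  ←P2
  8='bbb' goto c→9
  9='bbbc' goto ·  ←P3
  10='bc' goto b→11
  11='bcb' goto ·  ←P4
  12='bba' goto ·  ←P5

Failure links (BFS by depth):
  fail(1) 'c': from fail(0)=0 chase 'c': 0 ⇒ 0;  out={0}∪out(0)={0}
  fail(2) 'b': from fail(0)=0 chase 'b': 0 ⇒ 0;  out=∅∪out(0)=∅
  fail(3) 'bb': from fail(2)=0 chase 'b': 0 ⇒ 2;  out={1}∪out(2)={1}
  fail(4) 'cc': from fail(1)=0 chase 'c': 0 ⇒ 1;  out=∅∪out(1)={0}
  fail(10) 'bc': from fail(2)=0 chase 'c': 0 ⇒ 1;  out=∅∪out(1)={0}
  fail(5) 'ccb': from fail(4)=1 chase 'b': 1→0 ⇒ 2;  out=∅∪out(2)=∅
  fail(8) 'bbb': from fail(3)=2 chase 'b': 2 ⇒ 3;  out=∅∪out(3)={1}
  fail(11) 'bcb': from fail(10)=1 chase 'b': 1→0 ⇒ 2;  out={4}∪out(2)={4}
  fail(12) 'bba': from fail(3)=2 chase 'a': 2→0 ⇒ 0;  out={5}∪out(0)={5}
  fail(6) 'ccbb': from fail(5)=2 chase 'b': 2 ⇒ 3;  out=∅∪out(3)={1}
  fail(9) 'bbbc': from fail(8)=3 chase 'c': 3→2 ⇒ 10;  out={3}∪out(10)={0,3}
  fail(7) 'ccbba': from fail(6)=3 chase 'a': 3 ⇒ 12;  out={2}∪out(12)={2,5}

Scan:
i=0 'b': node 0→2
i=1 'b': node 2→3  emit P1@[0:1]
i=2 'b': node 3→8  emit P1@[1:2]
i=3 'b': node 8→8 (via fail)  emit P1@[2:3]
i=4 'a': node 8→12 (via fail)  emit P5@[2:4]
i=5 'c': node 12→1 (via fail)  emit P0@[5:5]
i=6 'c': node 1→4  emit P0@[6:6]
i=7 'b': node 4→5
i=8 'b': node 5→6  emit P1@[7:8]
i=9 'a': node 6→7  emit P2@[5:9],P5@[7:9]
i=10 'c': node 7→1 (via fail)  emit P0@[10:10]
i=11 'b': node 1→2 (via fail)
i=12 'b': node 2→3  emit P1@[11:12]
i=13 'a': node 3→12  emit P5@[11:13]
i=14 'c': node 12→1 (via fail)  emit P0@[14:14]
i=15 'b': node 1→2 (via fail)
i=16 'b': node 2→3  emit P1@[15:16]
i=17 'b': node 3→8  emit P1@[16:17]
i=18 'b': node 8→8 (via fail)  emit P1@[17:18]
i=19 'c': node 8→9  emit P0@[19:19],P3@[16:19]
i=20 'b': node 9→11 (via fail)  emit P4@[18:20]
i=21 'c': node 11→10 (via fail)  emit P0@[21:21]
i=22 'b': node 10→11  emit P4@[20:22]
i=23 'b': node 11→3 (via fail)  emit P1@[22:23]
i=24 'b': node 3→8  emit P1@[23:24]
i=25 'a': node 8→12 (via fail)  emit P5@[23:25]
i=26 'b': node 12→2 (via fail)
i=27 'c': node 2→10  emit P0@[27:27]
i=28 'a': node 10→0 (via fail)
i=29 'b': node 0→2
i=30 'a': node 2→0 (via fail)
i=31 'a': node 0→0
i=32 'b': node 0→2
i=33 'b': node 2→3  emit P1@[32:33]
i=34 'b': node 3→8  emit P1@[33:34]
i=35 'c': node 8→9  emit P0@[35:35],P3@[32:35]
i=36 'b': node 9→11 (via fail)  emit P4@[34:36]
i=37 'b': node 11→3 (via fail)  emit P1@[36:37]
i=38 'b': node 3→8  emit P1@[37:38]
i=39 'b': node 8→8 (via fail)  emit P1@[38:39]
i=40 'a': node 8→12 (via fail)  emit P5@[38:40]
i=41 'c': node 12→1 (via fail)  emit P0@[41:41]
i=42 'c': node 1→4  emit P0@[42:42]
i=43 'a': node 4→0 (via fail)
i=44 'c': node 0→1  emit P0@[44:44]
i=45 'a': node 1→0 (via fail)
i=46 'b': node 0→2
i=47 'a': node 2→0 (via fail)
i=48 'b': node 0→2
i=49 'b': node 2→3  emit P1@[48:49]
i=50 'b': node 3→8  emit P1@[49:50]
i=51 'c': node 8→9  emit P0@[51:51],P3@[48:51]
i=52 'a': node 9→0 (via fail)
i=53 'b': node 0→2
i=54 'b': node 2→3  emit P1@[53:54]
i=55 'a': node 3→12  emit P5@[53:55]
i=56 'b': node 12→2 (via fail)
i=57 'c': node 2→10  emit P0@[57:57]

Matches: [[1,1],[2,1],[3,1],[4,5],[5,0],[6,0],[8,1],[9,2],[9,5],[10,0],[12,1],[13,5],[14,0],[16,1],[17,1],[18,1],[19,0],[19,3],[20,4],[21,0],[22,4],[23,1],[24,1],[25,5],[27,0],[33,1],[34,1],[35,0],[35,3],[36,4],[37,1],[38,1],[39,1],[40,5],[41,0],[42,0],[44,0],[49,1],[50,1],[51,0],[51,3],[54,1],[55,5],[57,0]]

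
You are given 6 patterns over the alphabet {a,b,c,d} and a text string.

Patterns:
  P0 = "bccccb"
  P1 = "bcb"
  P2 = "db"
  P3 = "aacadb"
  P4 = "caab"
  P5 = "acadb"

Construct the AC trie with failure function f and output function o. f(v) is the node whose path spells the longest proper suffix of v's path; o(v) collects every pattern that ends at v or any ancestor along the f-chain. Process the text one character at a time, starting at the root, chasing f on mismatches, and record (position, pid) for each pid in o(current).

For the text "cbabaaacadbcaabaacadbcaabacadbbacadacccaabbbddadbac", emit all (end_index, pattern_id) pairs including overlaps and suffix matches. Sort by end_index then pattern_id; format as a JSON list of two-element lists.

Build:
Trie (insert patterns):
  n0 'ε': a→10 b→1 c→16 d→8
  n1 'b': c→2
  n2 'bc': b→7 c→3
  n3 'bcc': c→4
  n4 'bccc': c→5
  n5 'bcccc': b→6
  n6 'bccccb': ·  ←P0
  n7 'bcb': ·  ←P1
  n8 'd': b→9
  n9 'db': ·  ←P2
  n10 'a': a→11 c→20
  n11 'aa': c→12
  n12 'aac': a→13
  n13 'aaca': d→14
  n14 'aacad': b→15
  n15 'aacadb': ·  ←P3
  n16 'c': a→17
  n17 'ca': a→18
  n18 'caa': b→19
  n19 'caab': ·  ←P4
  n20 'ac': a→21
  n21 'aca': d→22
  n22 'acad': b→23
  n23 'acadb': ·  ←P5

BFS fail/out derivation:
  fail(1) 'b': from fail(0)=0 chase 'b': 0 ⇒ 0;  out=∅∪out(0)=∅
  fail(8) 'd': from fail(0)=0 chase 'd': 0 ⇒ 0;  out=∅∪out(0)=∅
  fail(10) 'a': from fail(0)=0 chase 'a': 0 ⇒ 0;  out=∅∪out(0)=∅
  fail(16) 'c': from fail(0)=0 chase 'c': 0 ⇒ 0;  out=∅∪out(0)=∅
  fail(2) 'bc': from fail(1)=0 chase 'c': 0 ⇒ 16;  out=∅∪out(16)=∅
  fail(9) 'db': from fail(8)=0 chase 'b': 0 ⇒ 1;  out={2}∪out(1)={2}
  fail(11) 'aa': from fail(10)=0 chase 'a': 0 ⇒ 10;  out=∅∪out(10)=∅
  fail(17) 'ca': from fail(16)=0 chase 'a': 0 ⇒ 10;  out=∅∪out(10)=∅
  fail(20) 'ac': from fail(10)=0 chase 'c': 0 ⇒ 16;  out=∅∪out(16)=∅
  fail(3) 'bcc': from fail(2)=16 chase 'c': 16→0 ⇒ 16;  out=∅∪out(16)=∅
  fail(7) 'bcb': from fail(2)=16 chase 'b': 16→0 ⇒ 1;  out={1}∪out(1)={1}
  fail(12) 'aac': from fail(11)=10 chase 'c': 10 ⇒ 20;  out=∅∪out(20)=∅
  fail(18) 'caa': from fail(17)=10 chase 'a': 10 ⇒ 11;  out=∅∪out(11)=∅
  fail(21) 'aca': from fail(20)=16 chase 'a': 16 ⇒ 17;  out=∅∪out(17)=∅
  fail(4) 'bccc': from fail(3)=16 chase 'c': 16→0 ⇒ 16;  out=∅∪out(16)=∅
  fail(13) 'aaca': from fail(12)=20 chase 'a': 20 ⇒ 21;  out=∅∪out(21)=∅
  fail(19) 'caab': from fail(18)=11 chase 'b': 11→10→0 ⇒ 1;  out={4}∪out(1)={4}
  fail(22) 'acad': from fail(21)=17 chase 'd': 17→10→0 ⇒ 8;  out=∅∪out(8)=∅
  fail(5) 'bcccc': from fail(4)=16 chase 'c': 16→0 ⇒ 16;  out=∅∪out(16)=∅
  fail(14) 'aacad': from fail(13)=21 chase 'd': 21 ⇒ 22;  out=∅∪out(22)=∅
  fail(23) 'acadb': from fail(22)=8 chase 'b': 8 ⇒ 9;  out={5}∪out(9)={2,5}
  fail(6) 'bccccb': from fail(5)=16 chase 'b': 16→0 ⇒ 1;  out={0}∪out(1)={0}
  fail(15) 'aacadb': from fail(14)=22 chase 'b': 22 ⇒ 23;  out={3}∪out(23)={2,3,5}

Scan:
[0] read 'c'  n0⇒n16
[1] read 'b'  n16⇒n1 (fail-walked)
[2] read 'a'  n1⇒n10 (fail-walked)
[3] read 'b'  n10⇒n1 (fail-walked)
[4] read 'a'  n1⇒n10 (fail-walked)
[5] read 'a'  n10⇒n11
[6] read 'a'  n11⇒n11 (fail-walked)
[7] read 'c'  n11⇒n12
[8] read 'a'  n12⇒n13
[9] read 'd'  n13⇒n14
[10] read 'b'  n14⇒n15  emit P2@[9:10],P3@[5:10],P5@[6:10]
[11] read 'c'  n15⇒n2 (fail-walked)
[12] read 'a'  n2⇒n17 (fail-walked)
[13] read 'a'  n17⇒n18
[14] read 'b'  n18⇒n19  emit P4@[11:14]
[15] read 'a'  n19⇒n10 (fail-walked)
[16] read 'a'  n10⇒n11
[17] read 'c'  n11⇒n12
[18] read 'a'  n12⇒n13
[19] read 'd'  n13⇒n14
[20] read 'b'  n14⇒n15  emit P2@[19:20],P3@[15:20],P5@[16:20]
[21] read 'c'  n15⇒n2 (fail-walked)
[22] read 'a'  n2⇒n17 (fail-walked)
[23] read 'a'  n17⇒n18
[24] read 'b'  n18⇒n19  emit P4@[21:24]
[25] read 'a'  n19⇒n10 (fail-walked)
[26] read 'c'  n10⇒n20
[27] read 'a'  n20⇒n21
[28] read 'd'  n21⇒n22
[29] read 'b'  n22⇒n23  emit P2@[28:29],P5@[25:29]
[30] read 'b'  n23⇒n1 (fail-walked)
[31] read 'a'  n1⇒n10 (fail-walked)
[32] read 'c'  n10⇒n20
[33] read 'a'  n20⇒n21
[34] read 'd'  n21⇒n22
[35] read 'a'  n22⇒n10 (fail-walked)
[36] read 'c'  n10⇒n20
[37] read 'c'  n20⇒n16 (fail-walked)
[38] read 'c'  n16⇒n16 (fail-walked)
[39] read 'a'  n16⇒n17
[40] read 'a'  n17⇒n18
[41] read 'b'  n18⇒n19  emit P4@[38:41]
[42] read 'b'  n19⇒n1 (fail-walked)
[43] read 'b'  n1⇒n1 (fail-walked)
[44] read 'd'  n1⇒n8 (fail-walked)
[45] read 'd'  n8⇒n8 (fail-walked)
[46] read 'a'  n8⇒n10 (fail-walked)
[47] read 'd'  n10⇒n8 (fail-walked)
[48] read 'b'  n8⇒n9  emit P2@[47:48]
[49] read 'a'  n9⇒n10 (fail-walked)
[50] read 'c'  n10⇒n20

Result: [[10,2],[10,3],[10,5],[14,4],[20,2],[20,3],[20,5],[24,4],[29,2],[29,5],[41,4],[48,2]]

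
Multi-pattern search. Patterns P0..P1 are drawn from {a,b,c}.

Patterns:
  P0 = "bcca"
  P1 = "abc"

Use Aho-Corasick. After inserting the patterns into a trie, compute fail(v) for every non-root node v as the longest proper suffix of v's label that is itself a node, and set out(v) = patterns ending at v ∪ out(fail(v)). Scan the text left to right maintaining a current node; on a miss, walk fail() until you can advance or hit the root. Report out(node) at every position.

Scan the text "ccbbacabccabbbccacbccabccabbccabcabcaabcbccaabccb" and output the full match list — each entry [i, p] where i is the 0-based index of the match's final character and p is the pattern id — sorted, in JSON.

Construct AC machine:
Trie (insert patterns):
  n0 'ε': a→5 b→1
  n1 'b': c→2
  n2 'bc': c→3
  n3 'bcc': a→4
  n4 'bcca': ·  [P0 ends]
  n5 'a': b→6
  n6 'ab': c→7
  n7 'abc': ·  [P1 ends]

Failure links (BFS by depth):
  fail(1) 'b': from fail(0)=0 chase 'b': 0 ⇒ 0;  out=∅∪out(0)=∅
  fail(5) 'a': from fail(0)=0 chase 'a': 0 ⇒ 0;  out=∅∪out(0)=∅
  fail(2) 'bc': from fail(1)=0 chase 'c': 0 ⇒ 0;  out=∅∪out(0)=∅
  fail(6) 'ab': from fail(5)=0 chase 'b': 0 ⇒ 1;  out=∅∪out(1)=∅
  fail(3) 'bcc': from fail(2)=0 chase 'c': 0 ⇒ 0;  out=∅∪out(0)=∅
  fail(7) 'abc': from fail(6)=1 chase 'c': 1 ⇒ 2;  out={1}∪out(2)={1}
  fail(4) 'bcca': from fail(3)=0 chase 'a': 0 ⇒ 5;  out={0}∪out(5)={0}

Run:
pos 0 'c': at 0
pos 1 'c': at 0
pos 2 'b': at 1
pos 3 'b': at 1 ·f
pos 4 'a': at 5 ·f
pos 5 'c': at 0 ·f
pos 6 'a': at 5
pos 7 'b': at 6
pos 8 'c': at 7  → match P1@[6:8]
pos 9 'c': at 3 ·f
pos 10 'a': at 4  → match P0@[7:10]
pos 11 'b': at 6 ·f
pos 12 'b': at 1 ·f
pos 13 'b': at 1 ·f
pos 14 'c': at 2
pos 15 'c': at 3
pos 16 'a': at 4  → match P0@[13:16]
pos 17 'c': at 0 ·f
pos 18 'b': at 1
pos 19 'c': at 2
pos 20 'c': at 3
pos 21 'a': at 4  → match P0@[18:21]
pos 22 'b': at 6 ·f
pos 23 'c': at 7  → match P1@[21:23]
pos 24 'c': at 3 ·f
pos 25 'a': at 4  → match P0@[22:25]
pos 26 'b': at 6 ·f
pos 27 'b': at 1 ·f
pos 28 'c': at 2
pos 29 'c': at 3
pos 30 'a': at 4  → match P0@[27:30]
pos 31 'b': at 6 ·f
pos 32 'c': at 7  → match P1@[30:32]
pos 33 'a': at 5 ·f
pos 34 'b': at 6
pos 35 'c': at 7  → match P1@[33:35]
pos 36 'a': at 5 ·f
pos 37 'a': at 5 ·f
pos 38 'b': at 6
pos 39 'c': at 7  → match P1@[37:39]
pos 40 'b': at 1 ·f
pos 41 'c': at 2
pos 42 'c': at 3
pos 43 'a': at 4  → match P0@[40:43]
pos 44 'a': at 5 ·f
pos 45 'b': at 6
pos 46 'c': at 7  → match P1@[44:46]
pos 47 'c': at 3 ·f
pos 48 'b': at 1 ·f

Result: [[8,1],[10,0],[16,0],[21,0],[23,1],[25,0],[30,0],[32,1],[35,1],[39,1],[43,0],[46,1]]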